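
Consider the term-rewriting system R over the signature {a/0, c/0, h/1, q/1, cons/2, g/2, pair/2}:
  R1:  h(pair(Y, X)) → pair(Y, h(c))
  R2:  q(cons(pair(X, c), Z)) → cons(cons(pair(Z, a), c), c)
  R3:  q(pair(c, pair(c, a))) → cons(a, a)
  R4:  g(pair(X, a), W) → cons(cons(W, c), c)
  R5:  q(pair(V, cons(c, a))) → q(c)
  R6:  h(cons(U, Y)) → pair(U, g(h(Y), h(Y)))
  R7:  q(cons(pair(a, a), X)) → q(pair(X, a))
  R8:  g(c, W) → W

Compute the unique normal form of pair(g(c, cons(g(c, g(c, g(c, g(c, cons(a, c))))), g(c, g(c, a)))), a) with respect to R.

pair(cons(cons(a, c), a), a)

1. pair(g(c, cons(g(c, g(c, g(c, g(c, cons(a, c))))), g(c, g(c, a)))), a)  →  pair(cons(g(c, g(c, g(c, g(c, cons(a, c))))), g(c, g(c, a))), a)   [R8 at 1]
2. pair(cons(g(c, g(c, g(c, g(c, cons(a, c))))), g(c, g(c, a))), a)  →  pair(cons(g(c, g(c, g(c, cons(a, c)))), g(c, g(c, a))), a)   [R8 at 1.1]
3. pair(cons(g(c, g(c, g(c, cons(a, c)))), g(c, g(c, a))), a)  →  pair(cons(g(c, g(c, cons(a, c))), g(c, g(c, a))), a)   [R8 at 1.1]
4. pair(cons(g(c, g(c, cons(a, c))), g(c, g(c, a))), a)  →  pair(cons(g(c, cons(a, c)), g(c, g(c, a))), a)   [R8 at 1.1]
5. pair(cons(g(c, cons(a, c)), g(c, g(c, a))), a)  →  pair(cons(cons(a, c), g(c, g(c, a))), a)   [R8 at 1.1]
6. pair(cons(cons(a, c), g(c, g(c, a))), a)  →  pair(cons(cons(a, c), g(c, a)), a)   [R8 at 1.2]
7. pair(cons(cons(a, c), g(c, a)), a)  →  pair(cons(cons(a, c), a), a)   [R8 at 1.2]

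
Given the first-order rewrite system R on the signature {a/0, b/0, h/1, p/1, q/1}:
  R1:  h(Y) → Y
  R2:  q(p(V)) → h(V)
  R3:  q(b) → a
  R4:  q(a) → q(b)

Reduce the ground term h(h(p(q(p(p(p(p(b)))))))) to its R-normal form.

p(p(p(p(b))))

1. h(h(p(q(p(p(p(p(b))))))))  →  h(p(q(p(p(p(p(b)))))))   [R1 at ε]
2. h(p(q(p(p(p(p(b)))))))  →  p(q(p(p(p(p(b))))))   [R1 at ε]
3. p(q(p(p(p(p(b))))))  →  p(h(p(p(p(b)))))   [R2 at 1]
4. p(h(p(p(p(b)))))  →  p(p(p(p(b))))   [R1 at 1]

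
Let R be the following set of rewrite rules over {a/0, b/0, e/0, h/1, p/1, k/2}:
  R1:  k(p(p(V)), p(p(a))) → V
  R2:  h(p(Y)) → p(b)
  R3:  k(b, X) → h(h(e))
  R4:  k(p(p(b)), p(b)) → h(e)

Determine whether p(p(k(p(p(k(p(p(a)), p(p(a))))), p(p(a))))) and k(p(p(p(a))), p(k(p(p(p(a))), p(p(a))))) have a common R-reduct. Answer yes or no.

Reduce t₁ = p(p(k(p(p(k(p(p(a)), p(p(a))))), p(p(a))))):
1. p(p(k(p(p(k(p(p(a)), p(p(a))))), p(p(a)))))  →  p(p(k(p(p(a)), p(p(a)))))   [R1 at 1.1]
2. p(p(k(p(p(a)), p(p(a)))))  →  p(p(a))   [R1 at 1.1]

Reduce t₂ = k(p(p(p(a))), p(k(p(p(p(a))), p(p(a))))):
1. k(p(p(p(a))), p(k(p(p(p(a))), p(p(a)))))  →  k(p(p(p(a))), p(p(a)))   [R1 at 2.1]
2. k(p(p(p(a))), p(p(a)))  →  p(a)   [R1 at ε]

no — NF(t₁) = p(p(a)), NF(t₂) = p(a)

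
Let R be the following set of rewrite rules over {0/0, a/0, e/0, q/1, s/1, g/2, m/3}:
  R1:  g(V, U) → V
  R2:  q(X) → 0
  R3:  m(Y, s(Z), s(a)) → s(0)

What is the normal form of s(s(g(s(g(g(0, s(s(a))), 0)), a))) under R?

1. s(s(g(s(g(g(0, s(s(a))), 0)), a)))  →  s(s(s(g(g(0, s(s(a))), 0))))   [R1 at 1.1]
2. s(s(s(g(g(0, s(s(a))), 0))))  →  s(s(s(g(0, s(s(a))))))   [R1 at 1.1.1]
3. s(s(s(g(0, s(s(a))))))  →  s(s(s(0)))   [R1 at 1.1.1]

s(s(s(0)))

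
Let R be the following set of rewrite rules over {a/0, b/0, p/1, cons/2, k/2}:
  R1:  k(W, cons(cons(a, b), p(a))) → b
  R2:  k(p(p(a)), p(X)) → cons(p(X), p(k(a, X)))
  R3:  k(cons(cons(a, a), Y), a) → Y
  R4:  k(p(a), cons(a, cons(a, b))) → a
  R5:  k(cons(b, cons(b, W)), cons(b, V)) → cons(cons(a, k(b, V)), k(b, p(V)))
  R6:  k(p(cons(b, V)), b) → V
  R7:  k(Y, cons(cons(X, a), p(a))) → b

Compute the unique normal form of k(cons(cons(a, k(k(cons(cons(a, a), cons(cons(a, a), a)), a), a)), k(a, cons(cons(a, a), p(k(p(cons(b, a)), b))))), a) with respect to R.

b

1. k(cons(cons(a, k(k(cons(cons(a, a), cons(cons(a, a), a)), a), a)), k(a, cons(cons(a, a), p(k(p(cons(b, a)), b))))), a)  →  k(cons(cons(a, k(cons(cons(a, a), a), a)), k(a, cons(cons(a, a), p(k(p(cons(b, a)), b))))), a)   [R3 at 1.1.2.1]
2. k(cons(cons(a, k(cons(cons(a, a), a), a)), k(a, cons(cons(a, a), p(k(p(cons(b, a)), b))))), a)  →  k(cons(cons(a, a), k(a, cons(cons(a, a), p(k(p(cons(b, a)), b))))), a)   [R3 at 1.1.2]
3. k(cons(cons(a, a), k(a, cons(cons(a, a), p(k(p(cons(b, a)), b))))), a)  →  k(a, cons(cons(a, a), p(k(p(cons(b, a)), b))))   [R3 at ε]
4. k(a, cons(cons(a, a), p(k(p(cons(b, a)), b))))  →  k(a, cons(cons(a, a), p(a)))   [R6 at 2.2.1]
5. k(a, cons(cons(a, a), p(a)))  →  b   [R7 at ε]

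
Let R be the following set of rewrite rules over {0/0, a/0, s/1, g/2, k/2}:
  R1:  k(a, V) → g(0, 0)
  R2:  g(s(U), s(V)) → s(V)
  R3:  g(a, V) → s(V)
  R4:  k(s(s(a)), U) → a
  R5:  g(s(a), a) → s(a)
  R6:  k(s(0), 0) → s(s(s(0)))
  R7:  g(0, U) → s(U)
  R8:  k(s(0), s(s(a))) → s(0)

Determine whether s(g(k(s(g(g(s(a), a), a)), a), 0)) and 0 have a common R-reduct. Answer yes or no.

Reduce t₁ = s(g(k(s(g(g(s(a), a), a)), a), 0)):
1. s(g(k(s(g(g(s(a), a), a)), a), 0))  →  s(g(k(s(g(s(a), a)), a), 0))   [R5 at 1.1.1.1.1]
2. s(g(k(s(g(s(a), a)), a), 0))  →  s(g(k(s(s(a)), a), 0))   [R5 at 1.1.1.1]
3. s(g(k(s(s(a)), a), 0))  →  s(g(a, 0))   [R4 at 1.1]
4. s(g(a, 0))  →  s(s(0))   [R3 at 1]

Reduce t₂ = 0:

no — NF(t₁) = s(s(0)), NF(t₂) = 0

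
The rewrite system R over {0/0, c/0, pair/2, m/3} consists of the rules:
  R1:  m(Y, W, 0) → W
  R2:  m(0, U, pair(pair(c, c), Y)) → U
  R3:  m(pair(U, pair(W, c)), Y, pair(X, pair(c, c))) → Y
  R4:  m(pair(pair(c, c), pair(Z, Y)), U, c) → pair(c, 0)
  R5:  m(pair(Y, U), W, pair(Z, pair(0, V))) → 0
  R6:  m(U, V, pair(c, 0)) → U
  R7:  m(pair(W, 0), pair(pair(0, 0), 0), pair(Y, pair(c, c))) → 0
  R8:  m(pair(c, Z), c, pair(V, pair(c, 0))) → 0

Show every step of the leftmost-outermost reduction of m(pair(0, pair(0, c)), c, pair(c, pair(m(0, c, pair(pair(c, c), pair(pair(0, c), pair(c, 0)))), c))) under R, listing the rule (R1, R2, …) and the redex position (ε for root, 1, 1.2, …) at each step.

1. m(pair(0, pair(0, c)), c, pair(c, pair(m(0, c, pair(pair(c, c), pair(pair(0, c), pair(c, 0)))), c)))  →  m(pair(0, pair(0, c)), c, pair(c, pair(c, c)))   [R2 at 3.2.1]
2. m(pair(0, pair(0, c)), c, pair(c, pair(c, c)))  →  c   [R3 at ε]

c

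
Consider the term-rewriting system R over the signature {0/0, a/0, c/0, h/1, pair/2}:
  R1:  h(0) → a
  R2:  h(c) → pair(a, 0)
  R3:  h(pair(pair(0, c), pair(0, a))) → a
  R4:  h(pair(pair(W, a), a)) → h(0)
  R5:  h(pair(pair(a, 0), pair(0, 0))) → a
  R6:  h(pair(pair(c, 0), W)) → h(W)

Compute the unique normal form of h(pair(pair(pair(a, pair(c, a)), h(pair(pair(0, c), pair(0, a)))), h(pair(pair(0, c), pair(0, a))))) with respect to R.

1. h(pair(pair(pair(a, pair(c, a)), h(pair(pair(0, c), pair(0, a)))), h(pair(pair(0, c), pair(0, a)))))  →  h(pair(pair(pair(a, pair(c, a)), a), h(pair(pair(0, c), pair(0, a)))))   [R3 at 1.1.2]
2. h(pair(pair(pair(a, pair(c, a)), a), h(pair(pair(0, c), pair(0, a)))))  →  h(pair(pair(pair(a, pair(c, a)), a), a))   [R3 at 1.2]
3. h(pair(pair(pair(a, pair(c, a)), a), a))  →  h(0)   [R4 at ε]
4. h(0)  →  a   [R1 at ε]

a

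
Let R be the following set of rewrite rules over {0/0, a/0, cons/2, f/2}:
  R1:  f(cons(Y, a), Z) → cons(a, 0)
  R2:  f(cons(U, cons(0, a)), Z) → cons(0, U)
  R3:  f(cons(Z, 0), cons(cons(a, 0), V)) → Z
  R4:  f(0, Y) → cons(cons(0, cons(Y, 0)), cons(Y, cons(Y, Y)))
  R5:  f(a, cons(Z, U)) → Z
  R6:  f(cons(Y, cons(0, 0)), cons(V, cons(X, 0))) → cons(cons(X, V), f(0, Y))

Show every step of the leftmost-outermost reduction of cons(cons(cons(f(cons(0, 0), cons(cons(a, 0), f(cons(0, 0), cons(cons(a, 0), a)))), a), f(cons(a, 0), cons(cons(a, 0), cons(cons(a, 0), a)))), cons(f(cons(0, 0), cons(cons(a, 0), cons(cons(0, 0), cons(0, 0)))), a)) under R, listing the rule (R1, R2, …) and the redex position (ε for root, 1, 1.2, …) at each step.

1. cons(cons(cons(f(cons(0, 0), cons(cons(a, 0), f(cons(0, 0), cons(cons(a, 0), a)))), a), f(cons(a, 0), cons(cons(a, 0), cons(cons(a, 0), a)))), cons(f(cons(0, 0), cons(cons(a, 0), cons(cons(0, 0), cons(0, 0)))), a))  →  cons(cons(cons(0, a), f(cons(a, 0), cons(cons(a, 0), cons(cons(a, 0), a)))), cons(f(cons(0, 0), cons(cons(a, 0), cons(cons(0, 0), cons(0, 0)))), a))   [R3 at 1.1.1]
2. cons(cons(cons(0, a), f(cons(a, 0), cons(cons(a, 0), cons(cons(a, 0), a)))), cons(f(cons(0, 0), cons(cons(a, 0), cons(cons(0, 0), cons(0, 0)))), a))  →  cons(cons(cons(0, a), a), cons(f(cons(0, 0), cons(cons(a, 0), cons(cons(0, 0), cons(0, 0)))), a))   [R3 at 1.2]
3. cons(cons(cons(0, a), a), cons(f(cons(0, 0), cons(cons(a, 0), cons(cons(0, 0), cons(0, 0)))), a))  →  cons(cons(cons(0, a), a), cons(0, a))   [R3 at 2.1]

cons(cons(cons(0, a), a), cons(0, a))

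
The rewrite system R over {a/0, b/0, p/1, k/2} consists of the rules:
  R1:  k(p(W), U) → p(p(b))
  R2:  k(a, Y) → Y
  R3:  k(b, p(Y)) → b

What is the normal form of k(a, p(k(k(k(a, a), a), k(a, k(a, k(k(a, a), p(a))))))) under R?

1. k(a, p(k(k(k(a, a), a), k(a, k(a, k(k(a, a), p(a)))))))  →  p(k(k(k(a, a), a), k(a, k(a, k(k(a, a), p(a))))))   [R2 at ε]
2. p(k(k(k(a, a), a), k(a, k(a, k(k(a, a), p(a))))))  →  p(k(k(a, a), k(a, k(a, k(k(a, a), p(a))))))   [R2 at 1.1.1]
3. p(k(k(a, a), k(a, k(a, k(k(a, a), p(a))))))  →  p(k(a, k(a, k(a, k(k(a, a), p(a))))))   [R2 at 1.1]
4. p(k(a, k(a, k(a, k(k(a, a), p(a))))))  →  p(k(a, k(a, k(k(a, a), p(a)))))   [R2 at 1]
5. p(k(a, k(a, k(k(a, a), p(a)))))  →  p(k(a, k(k(a, a), p(a))))   [R2 at 1]
6. p(k(a, k(k(a, a), p(a))))  →  p(k(k(a, a), p(a)))   [R2 at 1]
7. p(k(k(a, a), p(a)))  →  p(k(a, p(a)))   [R2 at 1.1]
8. p(k(a, p(a)))  →  p(p(a))   [R2 at 1]

p(p(a))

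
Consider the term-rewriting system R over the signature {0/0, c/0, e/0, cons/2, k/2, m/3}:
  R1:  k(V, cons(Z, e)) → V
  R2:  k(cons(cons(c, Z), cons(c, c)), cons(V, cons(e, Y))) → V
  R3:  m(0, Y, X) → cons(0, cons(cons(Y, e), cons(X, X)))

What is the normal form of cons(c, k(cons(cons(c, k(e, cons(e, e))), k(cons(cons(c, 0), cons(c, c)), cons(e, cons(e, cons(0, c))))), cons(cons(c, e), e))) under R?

1. cons(c, k(cons(cons(c, k(e, cons(e, e))), k(cons(cons(c, 0), cons(c, c)), cons(e, cons(e, cons(0, c))))), cons(cons(c, e), e)))  →  cons(c, cons(cons(c, k(e, cons(e, e))), k(cons(cons(c, 0), cons(c, c)), cons(e, cons(e, cons(0, c))))))   [R1 at 2]
2. cons(c, cons(cons(c, k(e, cons(e, e))), k(cons(cons(c, 0), cons(c, c)), cons(e, cons(e, cons(0, c))))))  →  cons(c, cons(cons(c, e), k(cons(cons(c, 0), cons(c, c)), cons(e, cons(e, cons(0, c))))))   [R1 at 2.1.2]
3. cons(c, cons(cons(c, e), k(cons(cons(c, 0), cons(c, c)), cons(e, cons(e, cons(0, c))))))  →  cons(c, cons(cons(c, e), e))   [R2 at 2.2]

cons(c, cons(cons(c, e), e))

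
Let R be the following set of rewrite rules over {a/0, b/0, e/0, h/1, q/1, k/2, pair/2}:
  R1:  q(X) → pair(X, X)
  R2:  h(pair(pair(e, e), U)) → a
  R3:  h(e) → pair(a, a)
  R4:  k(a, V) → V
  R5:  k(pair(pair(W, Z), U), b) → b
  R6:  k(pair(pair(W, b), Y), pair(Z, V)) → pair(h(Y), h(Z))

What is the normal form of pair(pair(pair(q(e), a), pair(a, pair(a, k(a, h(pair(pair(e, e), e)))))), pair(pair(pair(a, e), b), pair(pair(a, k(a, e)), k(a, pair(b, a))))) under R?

pair(pair(pair(pair(e, e), a), pair(a, pair(a, a))), pair(pair(pair(a, e), b), pair(pair(a, e), pair(b, a))))

1. pair(pair(pair(q(e), a), pair(a, pair(a, k(a, h(pair(pair(e, e), e)))))), pair(pair(pair(a, e), b), pair(pair(a, k(a, e)), k(a, pair(b, a)))))  →  pair(pair(pair(pair(e, e), a), pair(a, pair(a, k(a, h(pair(pair(e, e), e)))))), pair(pair(pair(a, e), b), pair(pair(a, k(a, e)), k(a, pair(b, a)))))   [R1 at 1.1.1]
2. pair(pair(pair(pair(e, e), a), pair(a, pair(a, k(a, h(pair(pair(e, e), e)))))), pair(pair(pair(a, e), b), pair(pair(a, k(a, e)), k(a, pair(b, a)))))  →  pair(pair(pair(pair(e, e), a), pair(a, pair(a, h(pair(pair(e, e), e))))), pair(pair(pair(a, e), b), pair(pair(a, k(a, e)), k(a, pair(b, a)))))   [R4 at 1.2.2.2]
3. pair(pair(pair(pair(e, e), a), pair(a, pair(a, h(pair(pair(e, e), e))))), pair(pair(pair(a, e), b), pair(pair(a, k(a, e)), k(a, pair(b, a)))))  →  pair(pair(pair(pair(e, e), a), pair(a, pair(a, a))), pair(pair(pair(a, e), b), pair(pair(a, k(a, e)), k(a, pair(b, a)))))   [R2 at 1.2.2.2]
4. pair(pair(pair(pair(e, e), a), pair(a, pair(a, a))), pair(pair(pair(a, e), b), pair(pair(a, k(a, e)), k(a, pair(b, a)))))  →  pair(pair(pair(pair(e, e), a), pair(a, pair(a, a))), pair(pair(pair(a, e), b), pair(pair(a, e), k(a, pair(b, a)))))   [R4 at 2.2.1.2]
5. pair(pair(pair(pair(e, e), a), pair(a, pair(a, a))), pair(pair(pair(a, e), b), pair(pair(a, e), k(a, pair(b, a)))))  →  pair(pair(pair(pair(e, e), a), pair(a, pair(a, a))), pair(pair(pair(a, e), b), pair(pair(a, e), pair(b, a))))   [R4 at 2.2.2]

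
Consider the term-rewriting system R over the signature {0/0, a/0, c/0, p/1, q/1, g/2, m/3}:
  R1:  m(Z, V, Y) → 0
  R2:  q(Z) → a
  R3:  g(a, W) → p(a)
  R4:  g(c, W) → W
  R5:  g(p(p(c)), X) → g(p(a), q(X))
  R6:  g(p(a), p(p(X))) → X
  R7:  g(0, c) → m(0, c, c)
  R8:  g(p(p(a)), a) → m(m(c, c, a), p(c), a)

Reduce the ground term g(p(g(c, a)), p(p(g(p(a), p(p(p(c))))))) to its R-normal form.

1. g(p(g(c, a)), p(p(g(p(a), p(p(p(c)))))))  →  g(p(a), p(p(g(p(a), p(p(p(c)))))))   [R4 at 1.1]
2. g(p(a), p(p(g(p(a), p(p(p(c)))))))  →  g(p(a), p(p(p(c))))   [R6 at ε]
3. g(p(a), p(p(p(c))))  →  p(c)   [R6 at ε]

p(c)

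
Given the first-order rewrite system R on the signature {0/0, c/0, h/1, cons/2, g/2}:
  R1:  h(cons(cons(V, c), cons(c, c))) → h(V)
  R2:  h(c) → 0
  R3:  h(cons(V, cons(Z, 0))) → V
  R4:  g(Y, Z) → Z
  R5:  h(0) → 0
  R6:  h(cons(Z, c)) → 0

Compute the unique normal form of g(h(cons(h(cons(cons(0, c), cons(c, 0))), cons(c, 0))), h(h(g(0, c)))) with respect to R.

0

1. g(h(cons(h(cons(cons(0, c), cons(c, 0))), cons(c, 0))), h(h(g(0, c))))  →  h(h(g(0, c)))   [R4 at ε]
2. h(h(g(0, c)))  →  h(h(c))   [R4 at 1.1]
3. h(h(c))  →  h(0)   [R2 at 1]
4. h(0)  →  0   [R5 at ε]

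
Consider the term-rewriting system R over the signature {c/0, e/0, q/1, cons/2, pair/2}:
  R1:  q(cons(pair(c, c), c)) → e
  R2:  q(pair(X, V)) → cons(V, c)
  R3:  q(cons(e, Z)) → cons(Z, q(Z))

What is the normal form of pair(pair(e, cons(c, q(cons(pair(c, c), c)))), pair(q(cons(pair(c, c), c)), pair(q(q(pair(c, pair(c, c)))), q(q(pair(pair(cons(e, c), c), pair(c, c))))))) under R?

pair(pair(e, cons(c, e)), pair(e, pair(e, e)))

1. pair(pair(e, cons(c, q(cons(pair(c, c), c)))), pair(q(cons(pair(c, c), c)), pair(q(q(pair(c, pair(c, c)))), q(q(pair(pair(cons(e, c), c), pair(c, c)))))))  →  pair(pair(e, cons(c, e)), pair(q(cons(pair(c, c), c)), pair(q(q(pair(c, pair(c, c)))), q(q(pair(pair(cons(e, c), c), pair(c, c)))))))   [R1 at 1.2.2]
2. pair(pair(e, cons(c, e)), pair(q(cons(pair(c, c), c)), pair(q(q(pair(c, pair(c, c)))), q(q(pair(pair(cons(e, c), c), pair(c, c)))))))  →  pair(pair(e, cons(c, e)), pair(e, pair(q(q(pair(c, pair(c, c)))), q(q(pair(pair(cons(e, c), c), pair(c, c)))))))   [R1 at 2.1]
3. pair(pair(e, cons(c, e)), pair(e, pair(q(q(pair(c, pair(c, c)))), q(q(pair(pair(cons(e, c), c), pair(c, c)))))))  →  pair(pair(e, cons(c, e)), pair(e, pair(q(cons(pair(c, c), c)), q(q(pair(pair(cons(e, c), c), pair(c, c)))))))   [R2 at 2.2.1.1]
4. pair(pair(e, cons(c, e)), pair(e, pair(q(cons(pair(c, c), c)), q(q(pair(pair(cons(e, c), c), pair(c, c)))))))  →  pair(pair(e, cons(c, e)), pair(e, pair(e, q(q(pair(pair(cons(e, c), c), pair(c, c)))))))   [R1 at 2.2.1]
5. pair(pair(e, cons(c, e)), pair(e, pair(e, q(q(pair(pair(cons(e, c), c), pair(c, c)))))))  →  pair(pair(e, cons(c, e)), pair(e, pair(e, q(cons(pair(c, c), c)))))   [R2 at 2.2.2.1]
6. pair(pair(e, cons(c, e)), pair(e, pair(e, q(cons(pair(c, c), c)))))  →  pair(pair(e, cons(c, e)), pair(e, pair(e, e)))   [R1 at 2.2.2]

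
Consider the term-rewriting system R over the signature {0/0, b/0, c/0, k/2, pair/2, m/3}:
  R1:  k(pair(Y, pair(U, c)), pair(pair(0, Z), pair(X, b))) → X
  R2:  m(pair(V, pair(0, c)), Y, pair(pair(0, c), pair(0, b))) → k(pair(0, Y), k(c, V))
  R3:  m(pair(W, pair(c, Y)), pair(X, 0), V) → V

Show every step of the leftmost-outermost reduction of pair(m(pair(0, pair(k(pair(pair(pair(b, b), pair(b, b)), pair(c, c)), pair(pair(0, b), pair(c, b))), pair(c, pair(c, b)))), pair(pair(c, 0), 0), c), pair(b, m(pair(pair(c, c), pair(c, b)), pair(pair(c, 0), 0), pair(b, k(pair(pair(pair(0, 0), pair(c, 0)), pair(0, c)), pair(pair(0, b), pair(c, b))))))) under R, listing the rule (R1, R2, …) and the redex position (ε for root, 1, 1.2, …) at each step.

pair(c, pair(b, pair(b, c)))

1. pair(m(pair(0, pair(k(pair(pair(pair(b, b), pair(b, b)), pair(c, c)), pair(pair(0, b), pair(c, b))), pair(c, pair(c, b)))), pair(pair(c, 0), 0), c), pair(b, m(pair(pair(c, c), pair(c, b)), pair(pair(c, 0), 0), pair(b, k(pair(pair(pair(0, 0), pair(c, 0)), pair(0, c)), pair(pair(0, b), pair(c, b)))))))  →  pair(m(pair(0, pair(c, pair(c, pair(c, b)))), pair(pair(c, 0), 0), c), pair(b, m(pair(pair(c, c), pair(c, b)), pair(pair(c, 0), 0), pair(b, k(pair(pair(pair(0, 0), pair(c, 0)), pair(0, c)), pair(pair(0, b), pair(c, b)))))))   [R1 at 1.1.2.1]
2. pair(m(pair(0, pair(c, pair(c, pair(c, b)))), pair(pair(c, 0), 0), c), pair(b, m(pair(pair(c, c), pair(c, b)), pair(pair(c, 0), 0), pair(b, k(pair(pair(pair(0, 0), pair(c, 0)), pair(0, c)), pair(pair(0, b), pair(c, b)))))))  →  pair(c, pair(b, m(pair(pair(c, c), pair(c, b)), pair(pair(c, 0), 0), pair(b, k(pair(pair(pair(0, 0), pair(c, 0)), pair(0, c)), pair(pair(0, b), pair(c, b)))))))   [R3 at 1]
3. pair(c, pair(b, m(pair(pair(c, c), pair(c, b)), pair(pair(c, 0), 0), pair(b, k(pair(pair(pair(0, 0), pair(c, 0)), pair(0, c)), pair(pair(0, b), pair(c, b)))))))  →  pair(c, pair(b, pair(b, k(pair(pair(pair(0, 0), pair(c, 0)), pair(0, c)), pair(pair(0, b), pair(c, b))))))   [R3 at 2.2]
4. pair(c, pair(b, pair(b, k(pair(pair(pair(0, 0), pair(c, 0)), pair(0, c)), pair(pair(0, b), pair(c, b))))))  →  pair(c, pair(b, pair(b, c)))   [R1 at 2.2.2]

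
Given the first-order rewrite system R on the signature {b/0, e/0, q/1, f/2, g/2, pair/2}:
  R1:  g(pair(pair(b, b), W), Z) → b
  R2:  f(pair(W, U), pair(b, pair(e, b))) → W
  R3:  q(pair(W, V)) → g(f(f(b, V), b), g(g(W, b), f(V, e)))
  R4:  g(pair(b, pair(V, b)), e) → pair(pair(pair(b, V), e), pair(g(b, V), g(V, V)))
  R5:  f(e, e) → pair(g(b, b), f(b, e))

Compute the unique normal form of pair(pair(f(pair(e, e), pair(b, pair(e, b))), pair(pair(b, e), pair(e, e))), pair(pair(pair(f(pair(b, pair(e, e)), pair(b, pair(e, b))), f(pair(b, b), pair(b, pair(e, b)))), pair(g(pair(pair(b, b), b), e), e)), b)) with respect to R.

pair(pair(e, pair(pair(b, e), pair(e, e))), pair(pair(pair(b, b), pair(b, e)), b))

1. pair(pair(f(pair(e, e), pair(b, pair(e, b))), pair(pair(b, e), pair(e, e))), pair(pair(pair(f(pair(b, pair(e, e)), pair(b, pair(e, b))), f(pair(b, b), pair(b, pair(e, b)))), pair(g(pair(pair(b, b), b), e), e)), b))  →  pair(pair(e, pair(pair(b, e), pair(e, e))), pair(pair(pair(f(pair(b, pair(e, e)), pair(b, pair(e, b))), f(pair(b, b), pair(b, pair(e, b)))), pair(g(pair(pair(b, b), b), e), e)), b))   [R2 at 1.1]
2. pair(pair(e, pair(pair(b, e), pair(e, e))), pair(pair(pair(f(pair(b, pair(e, e)), pair(b, pair(e, b))), f(pair(b, b), pair(b, pair(e, b)))), pair(g(pair(pair(b, b), b), e), e)), b))  →  pair(pair(e, pair(pair(b, e), pair(e, e))), pair(pair(pair(b, f(pair(b, b), pair(b, pair(e, b)))), pair(g(pair(pair(b, b), b), e), e)), b))   [R2 at 2.1.1.1]
3. pair(pair(e, pair(pair(b, e), pair(e, e))), pair(pair(pair(b, f(pair(b, b), pair(b, pair(e, b)))), pair(g(pair(pair(b, b), b), e), e)), b))  →  pair(pair(e, pair(pair(b, e), pair(e, e))), pair(pair(pair(b, b), pair(g(pair(pair(b, b), b), e), e)), b))   [R2 at 2.1.1.2]
4. pair(pair(e, pair(pair(b, e), pair(e, e))), pair(pair(pair(b, b), pair(g(pair(pair(b, b), b), e), e)), b))  →  pair(pair(e, pair(pair(b, e), pair(e, e))), pair(pair(pair(b, b), pair(b, e)), b))   [R1 at 2.1.2.1]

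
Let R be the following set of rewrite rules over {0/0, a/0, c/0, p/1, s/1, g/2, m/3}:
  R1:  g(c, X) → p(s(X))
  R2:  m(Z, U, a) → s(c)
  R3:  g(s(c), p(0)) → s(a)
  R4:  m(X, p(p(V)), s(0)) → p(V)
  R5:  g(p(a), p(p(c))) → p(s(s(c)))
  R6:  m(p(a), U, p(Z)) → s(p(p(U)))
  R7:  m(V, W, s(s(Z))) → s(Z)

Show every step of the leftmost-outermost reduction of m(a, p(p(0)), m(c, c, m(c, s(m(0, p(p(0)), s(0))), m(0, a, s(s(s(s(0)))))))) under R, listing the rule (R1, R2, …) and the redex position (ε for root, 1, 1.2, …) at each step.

p(0)

1. m(a, p(p(0)), m(c, c, m(c, s(m(0, p(p(0)), s(0))), m(0, a, s(s(s(s(0))))))))  →  m(a, p(p(0)), m(c, c, m(c, s(p(0)), m(0, a, s(s(s(s(0))))))))   [R4 at 3.3.2.1]
2. m(a, p(p(0)), m(c, c, m(c, s(p(0)), m(0, a, s(s(s(s(0))))))))  →  m(a, p(p(0)), m(c, c, m(c, s(p(0)), s(s(s(0))))))   [R7 at 3.3.3]
3. m(a, p(p(0)), m(c, c, m(c, s(p(0)), s(s(s(0))))))  →  m(a, p(p(0)), m(c, c, s(s(0))))   [R7 at 3.3]
4. m(a, p(p(0)), m(c, c, s(s(0))))  →  m(a, p(p(0)), s(0))   [R7 at 3]
5. m(a, p(p(0)), s(0))  →  p(0)   [R4 at ε]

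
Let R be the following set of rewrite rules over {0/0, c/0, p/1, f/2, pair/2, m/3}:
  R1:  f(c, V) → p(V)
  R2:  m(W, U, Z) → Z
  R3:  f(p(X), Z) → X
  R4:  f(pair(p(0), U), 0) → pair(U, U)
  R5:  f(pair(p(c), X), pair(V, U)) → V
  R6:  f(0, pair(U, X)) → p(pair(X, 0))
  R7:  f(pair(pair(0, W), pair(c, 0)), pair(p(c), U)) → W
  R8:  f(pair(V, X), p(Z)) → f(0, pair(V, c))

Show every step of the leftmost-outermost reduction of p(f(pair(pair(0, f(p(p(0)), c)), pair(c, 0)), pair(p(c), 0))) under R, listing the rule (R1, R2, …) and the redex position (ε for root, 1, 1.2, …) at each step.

p(p(0))

1. p(f(pair(pair(0, f(p(p(0)), c)), pair(c, 0)), pair(p(c), 0)))  →  p(f(p(p(0)), c))   [R7 at 1]
2. p(f(p(p(0)), c))  →  p(p(0))   [R3 at 1]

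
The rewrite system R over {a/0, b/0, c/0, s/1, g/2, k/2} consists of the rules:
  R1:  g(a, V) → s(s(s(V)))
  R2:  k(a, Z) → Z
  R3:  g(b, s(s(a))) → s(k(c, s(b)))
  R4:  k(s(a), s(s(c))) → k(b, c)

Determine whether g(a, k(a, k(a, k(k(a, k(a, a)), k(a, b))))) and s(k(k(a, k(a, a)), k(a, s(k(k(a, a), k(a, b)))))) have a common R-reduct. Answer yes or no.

no — NF(t₁) = s(s(s(b))), NF(t₂) = s(s(b))

Reduce t₁ = g(a, k(a, k(a, k(k(a, k(a, a)), k(a, b))))):
1. g(a, k(a, k(a, k(k(a, k(a, a)), k(a, b)))))  →  s(s(s(k(a, k(a, k(k(a, k(a, a)), k(a, b)))))))   [R1 at ε]
2. s(s(s(k(a, k(a, k(k(a, k(a, a)), k(a, b)))))))  →  s(s(s(k(a, k(k(a, k(a, a)), k(a, b))))))   [R2 at 1.1.1]
3. s(s(s(k(a, k(k(a, k(a, a)), k(a, b))))))  →  s(s(s(k(k(a, k(a, a)), k(a, b)))))   [R2 at 1.1.1]
4. s(s(s(k(k(a, k(a, a)), k(a, b)))))  →  s(s(s(k(k(a, a), k(a, b)))))   [R2 at 1.1.1.1]
5. s(s(s(k(k(a, a), k(a, b)))))  →  s(s(s(k(a, k(a, b)))))   [R2 at 1.1.1.1]
6. s(s(s(k(a, k(a, b)))))  →  s(s(s(k(a, b))))   [R2 at 1.1.1]
7. s(s(s(k(a, b))))  →  s(s(s(b)))   [R2 at 1.1.1]

Reduce t₂ = s(k(k(a, k(a, a)), k(a, s(k(k(a, a), k(a, b)))))):
1. s(k(k(a, k(a, a)), k(a, s(k(k(a, a), k(a, b))))))  →  s(k(k(a, a), k(a, s(k(k(a, a), k(a, b))))))   [R2 at 1.1]
2. s(k(k(a, a), k(a, s(k(k(a, a), k(a, b))))))  →  s(k(a, k(a, s(k(k(a, a), k(a, b))))))   [R2 at 1.1]
3. s(k(a, k(a, s(k(k(a, a), k(a, b))))))  →  s(k(a, s(k(k(a, a), k(a, b)))))   [R2 at 1]
4. s(k(a, s(k(k(a, a), k(a, b)))))  →  s(s(k(k(a, a), k(a, b))))   [R2 at 1]
5. s(s(k(k(a, a), k(a, b))))  →  s(s(k(a, k(a, b))))   [R2 at 1.1.1]
6. s(s(k(a, k(a, b))))  →  s(s(k(a, b)))   [R2 at 1.1]
7. s(s(k(a, b)))  →  s(s(b))   [R2 at 1.1]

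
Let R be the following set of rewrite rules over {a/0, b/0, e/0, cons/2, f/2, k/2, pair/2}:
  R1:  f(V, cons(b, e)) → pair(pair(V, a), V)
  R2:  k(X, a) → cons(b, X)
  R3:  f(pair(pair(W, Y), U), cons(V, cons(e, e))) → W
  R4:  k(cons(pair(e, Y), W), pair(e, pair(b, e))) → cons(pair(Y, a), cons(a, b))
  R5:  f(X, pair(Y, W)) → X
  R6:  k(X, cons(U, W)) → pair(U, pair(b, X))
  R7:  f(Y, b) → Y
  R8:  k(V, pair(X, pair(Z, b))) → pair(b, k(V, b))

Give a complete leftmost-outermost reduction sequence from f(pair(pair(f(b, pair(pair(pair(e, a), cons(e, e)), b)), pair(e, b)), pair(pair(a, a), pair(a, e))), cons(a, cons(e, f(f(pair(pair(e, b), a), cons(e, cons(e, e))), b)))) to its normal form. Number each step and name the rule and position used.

b

1. f(pair(pair(f(b, pair(pair(pair(e, a), cons(e, e)), b)), pair(e, b)), pair(pair(a, a), pair(a, e))), cons(a, cons(e, f(f(pair(pair(e, b), a), cons(e, cons(e, e))), b))))  →  f(pair(pair(b, pair(e, b)), pair(pair(a, a), pair(a, e))), cons(a, cons(e, f(f(pair(pair(e, b), a), cons(e, cons(e, e))), b))))   [R5 at 1.1.1]
2. f(pair(pair(b, pair(e, b)), pair(pair(a, a), pair(a, e))), cons(a, cons(e, f(f(pair(pair(e, b), a), cons(e, cons(e, e))), b))))  →  f(pair(pair(b, pair(e, b)), pair(pair(a, a), pair(a, e))), cons(a, cons(e, f(pair(pair(e, b), a), cons(e, cons(e, e))))))   [R7 at 2.2.2]
3. f(pair(pair(b, pair(e, b)), pair(pair(a, a), pair(a, e))), cons(a, cons(e, f(pair(pair(e, b), a), cons(e, cons(e, e))))))  →  f(pair(pair(b, pair(e, b)), pair(pair(a, a), pair(a, e))), cons(a, cons(e, e)))   [R3 at 2.2.2]
4. f(pair(pair(b, pair(e, b)), pair(pair(a, a), pair(a, e))), cons(a, cons(e, e)))  →  b   [R3 at ε]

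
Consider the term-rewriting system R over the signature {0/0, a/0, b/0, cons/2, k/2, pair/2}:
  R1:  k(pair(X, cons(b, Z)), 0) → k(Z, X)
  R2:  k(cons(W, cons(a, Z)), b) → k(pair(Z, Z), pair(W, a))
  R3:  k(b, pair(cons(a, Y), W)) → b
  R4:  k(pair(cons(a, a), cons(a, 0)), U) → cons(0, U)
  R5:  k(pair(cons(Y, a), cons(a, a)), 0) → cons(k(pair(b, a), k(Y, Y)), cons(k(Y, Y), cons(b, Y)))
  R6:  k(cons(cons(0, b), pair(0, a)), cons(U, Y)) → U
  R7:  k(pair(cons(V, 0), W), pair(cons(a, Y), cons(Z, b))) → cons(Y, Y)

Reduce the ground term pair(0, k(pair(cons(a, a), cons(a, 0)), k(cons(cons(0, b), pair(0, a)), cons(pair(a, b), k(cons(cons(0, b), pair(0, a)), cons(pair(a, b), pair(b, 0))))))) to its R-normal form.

pair(0, cons(0, pair(a, b)))

1. pair(0, k(pair(cons(a, a), cons(a, 0)), k(cons(cons(0, b), pair(0, a)), cons(pair(a, b), k(cons(cons(0, b), pair(0, a)), cons(pair(a, b), pair(b, 0)))))))  →  pair(0, cons(0, k(cons(cons(0, b), pair(0, a)), cons(pair(a, b), k(cons(cons(0, b), pair(0, a)), cons(pair(a, b), pair(b, 0)))))))   [R4 at 2]
2. pair(0, cons(0, k(cons(cons(0, b), pair(0, a)), cons(pair(a, b), k(cons(cons(0, b), pair(0, a)), cons(pair(a, b), pair(b, 0)))))))  →  pair(0, cons(0, pair(a, b)))   [R6 at 2.2]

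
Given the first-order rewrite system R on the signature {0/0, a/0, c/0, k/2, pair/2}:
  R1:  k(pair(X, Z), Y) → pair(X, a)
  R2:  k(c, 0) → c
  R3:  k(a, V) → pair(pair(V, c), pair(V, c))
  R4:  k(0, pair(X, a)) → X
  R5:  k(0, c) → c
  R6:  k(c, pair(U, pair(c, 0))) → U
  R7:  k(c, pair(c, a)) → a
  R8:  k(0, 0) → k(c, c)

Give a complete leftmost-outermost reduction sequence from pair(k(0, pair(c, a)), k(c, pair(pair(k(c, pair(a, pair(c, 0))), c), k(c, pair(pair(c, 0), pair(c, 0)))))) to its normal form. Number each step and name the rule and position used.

1. pair(k(0, pair(c, a)), k(c, pair(pair(k(c, pair(a, pair(c, 0))), c), k(c, pair(pair(c, 0), pair(c, 0))))))  →  pair(c, k(c, pair(pair(k(c, pair(a, pair(c, 0))), c), k(c, pair(pair(c, 0), pair(c, 0))))))   [R4 at 1]
2. pair(c, k(c, pair(pair(k(c, pair(a, pair(c, 0))), c), k(c, pair(pair(c, 0), pair(c, 0))))))  →  pair(c, k(c, pair(pair(a, c), k(c, pair(pair(c, 0), pair(c, 0))))))   [R6 at 2.2.1.1]
3. pair(c, k(c, pair(pair(a, c), k(c, pair(pair(c, 0), pair(c, 0))))))  →  pair(c, k(c, pair(pair(a, c), pair(c, 0))))   [R6 at 2.2.2]
4. pair(c, k(c, pair(pair(a, c), pair(c, 0))))  →  pair(c, pair(a, c))   [R6 at 2]

pair(c, pair(a, c))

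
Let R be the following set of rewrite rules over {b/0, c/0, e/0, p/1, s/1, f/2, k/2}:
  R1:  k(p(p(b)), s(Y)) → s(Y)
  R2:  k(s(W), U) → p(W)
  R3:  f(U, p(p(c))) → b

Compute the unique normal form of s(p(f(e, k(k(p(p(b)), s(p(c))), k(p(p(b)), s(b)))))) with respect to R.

s(p(b))

1. s(p(f(e, k(k(p(p(b)), s(p(c))), k(p(p(b)), s(b))))))  →  s(p(f(e, k(s(p(c)), k(p(p(b)), s(b))))))   [R1 at 1.1.2.1]
2. s(p(f(e, k(s(p(c)), k(p(p(b)), s(b))))))  →  s(p(f(e, p(p(c)))))   [R2 at 1.1.2]
3. s(p(f(e, p(p(c)))))  →  s(p(b))   [R3 at 1.1]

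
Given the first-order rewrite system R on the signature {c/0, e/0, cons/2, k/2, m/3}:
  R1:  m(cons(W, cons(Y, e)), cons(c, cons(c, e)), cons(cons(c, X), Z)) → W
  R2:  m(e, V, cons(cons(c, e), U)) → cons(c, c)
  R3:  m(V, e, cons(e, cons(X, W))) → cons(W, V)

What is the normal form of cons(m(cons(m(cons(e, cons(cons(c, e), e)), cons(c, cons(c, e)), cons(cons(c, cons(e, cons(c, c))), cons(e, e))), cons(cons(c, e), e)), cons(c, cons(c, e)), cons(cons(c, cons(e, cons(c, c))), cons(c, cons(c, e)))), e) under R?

1. cons(m(cons(m(cons(e, cons(cons(c, e), e)), cons(c, cons(c, e)), cons(cons(c, cons(e, cons(c, c))), cons(e, e))), cons(cons(c, e), e)), cons(c, cons(c, e)), cons(cons(c, cons(e, cons(c, c))), cons(c, cons(c, e)))), e)  →  cons(m(cons(e, cons(cons(c, e), e)), cons(c, cons(c, e)), cons(cons(c, cons(e, cons(c, c))), cons(e, e))), e)   [R1 at 1]
2. cons(m(cons(e, cons(cons(c, e), e)), cons(c, cons(c, e)), cons(cons(c, cons(e, cons(c, c))), cons(e, e))), e)  →  cons(e, e)   [R1 at 1]

cons(e, e)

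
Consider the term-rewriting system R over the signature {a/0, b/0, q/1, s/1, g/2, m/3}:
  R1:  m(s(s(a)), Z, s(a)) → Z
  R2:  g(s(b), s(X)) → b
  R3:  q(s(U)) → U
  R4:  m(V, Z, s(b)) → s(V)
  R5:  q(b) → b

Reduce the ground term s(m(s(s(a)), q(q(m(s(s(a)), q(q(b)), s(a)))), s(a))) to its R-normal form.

1. s(m(s(s(a)), q(q(m(s(s(a)), q(q(b)), s(a)))), s(a)))  →  s(q(q(m(s(s(a)), q(q(b)), s(a)))))   [R1 at 1]
2. s(q(q(m(s(s(a)), q(q(b)), s(a)))))  →  s(q(q(q(q(b)))))   [R1 at 1.1.1]
3. s(q(q(q(q(b)))))  →  s(q(q(q(b))))   [R5 at 1.1.1.1]
4. s(q(q(q(b))))  →  s(q(q(b)))   [R5 at 1.1.1]
5. s(q(q(b)))  →  s(q(b))   [R5 at 1.1]
6. s(q(b))  →  s(b)   [R5 at 1]

s(b)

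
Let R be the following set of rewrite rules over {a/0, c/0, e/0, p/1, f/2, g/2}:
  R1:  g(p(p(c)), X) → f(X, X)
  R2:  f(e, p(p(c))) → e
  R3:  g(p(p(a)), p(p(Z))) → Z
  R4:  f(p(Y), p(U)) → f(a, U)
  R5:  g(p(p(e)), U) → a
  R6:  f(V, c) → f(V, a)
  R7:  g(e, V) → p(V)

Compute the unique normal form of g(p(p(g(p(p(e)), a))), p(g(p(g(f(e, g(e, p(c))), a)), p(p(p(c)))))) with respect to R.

c

1. g(p(p(g(p(p(e)), a))), p(g(p(g(f(e, g(e, p(c))), a)), p(p(p(c))))))  →  g(p(p(a)), p(g(p(g(f(e, g(e, p(c))), a)), p(p(p(c))))))   [R5 at 1.1.1]
2. g(p(p(a)), p(g(p(g(f(e, g(e, p(c))), a)), p(p(p(c))))))  →  g(p(p(a)), p(g(p(g(f(e, p(p(c))), a)), p(p(p(c))))))   [R7 at 2.1.1.1.1.2]
3. g(p(p(a)), p(g(p(g(f(e, p(p(c))), a)), p(p(p(c))))))  →  g(p(p(a)), p(g(p(g(e, a)), p(p(p(c))))))   [R2 at 2.1.1.1.1]
4. g(p(p(a)), p(g(p(g(e, a)), p(p(p(c))))))  →  g(p(p(a)), p(g(p(p(a)), p(p(p(c))))))   [R7 at 2.1.1.1]
5. g(p(p(a)), p(g(p(p(a)), p(p(p(c))))))  →  g(p(p(a)), p(p(c)))   [R3 at 2.1]
6. g(p(p(a)), p(p(c)))  →  c   [R3 at ε]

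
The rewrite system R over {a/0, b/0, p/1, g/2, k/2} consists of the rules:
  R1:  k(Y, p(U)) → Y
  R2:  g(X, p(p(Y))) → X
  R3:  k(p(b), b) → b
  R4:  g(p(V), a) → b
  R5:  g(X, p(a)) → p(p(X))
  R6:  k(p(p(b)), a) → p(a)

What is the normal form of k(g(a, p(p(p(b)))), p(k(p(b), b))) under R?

a

1. k(g(a, p(p(p(b)))), p(k(p(b), b)))  →  g(a, p(p(p(b))))   [R1 at ε]
2. g(a, p(p(p(b))))  →  a   [R2 at ε]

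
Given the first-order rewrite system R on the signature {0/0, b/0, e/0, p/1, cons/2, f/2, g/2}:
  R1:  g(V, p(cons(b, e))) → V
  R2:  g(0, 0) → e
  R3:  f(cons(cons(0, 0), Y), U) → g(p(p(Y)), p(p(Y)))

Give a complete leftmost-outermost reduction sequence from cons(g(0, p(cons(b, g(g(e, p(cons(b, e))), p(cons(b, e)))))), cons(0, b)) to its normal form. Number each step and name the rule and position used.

cons(0, cons(0, b))

1. cons(g(0, p(cons(b, g(g(e, p(cons(b, e))), p(cons(b, e)))))), cons(0, b))  →  cons(g(0, p(cons(b, g(e, p(cons(b, e)))))), cons(0, b))   [R1 at 1.2.1.2]
2. cons(g(0, p(cons(b, g(e, p(cons(b, e)))))), cons(0, b))  →  cons(g(0, p(cons(b, e))), cons(0, b))   [R1 at 1.2.1.2]
3. cons(g(0, p(cons(b, e))), cons(0, b))  →  cons(0, cons(0, b))   [R1 at 1]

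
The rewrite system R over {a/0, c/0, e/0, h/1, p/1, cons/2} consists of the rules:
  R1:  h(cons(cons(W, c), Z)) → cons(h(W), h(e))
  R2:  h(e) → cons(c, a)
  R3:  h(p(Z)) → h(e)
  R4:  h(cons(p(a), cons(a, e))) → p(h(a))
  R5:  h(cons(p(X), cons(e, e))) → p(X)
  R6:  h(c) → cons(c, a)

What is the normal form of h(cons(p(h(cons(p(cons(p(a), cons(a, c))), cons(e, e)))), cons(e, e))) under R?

1. h(cons(p(h(cons(p(cons(p(a), cons(a, c))), cons(e, e)))), cons(e, e)))  →  p(h(cons(p(cons(p(a), cons(a, c))), cons(e, e))))   [R5 at ε]
2. p(h(cons(p(cons(p(a), cons(a, c))), cons(e, e))))  →  p(p(cons(p(a), cons(a, c))))   [R5 at 1]

p(p(cons(p(a), cons(a, c))))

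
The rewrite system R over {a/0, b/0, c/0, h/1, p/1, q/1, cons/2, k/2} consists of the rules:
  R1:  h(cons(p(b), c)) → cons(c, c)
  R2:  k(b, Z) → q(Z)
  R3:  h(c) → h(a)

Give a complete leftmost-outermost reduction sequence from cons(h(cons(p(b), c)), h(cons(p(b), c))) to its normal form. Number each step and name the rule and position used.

cons(cons(c, c), cons(c, c))

1. cons(h(cons(p(b), c)), h(cons(p(b), c)))  →  cons(cons(c, c), h(cons(p(b), c)))   [R1 at 1]
2. cons(cons(c, c), h(cons(p(b), c)))  →  cons(cons(c, c), cons(c, c))   [R1 at 2]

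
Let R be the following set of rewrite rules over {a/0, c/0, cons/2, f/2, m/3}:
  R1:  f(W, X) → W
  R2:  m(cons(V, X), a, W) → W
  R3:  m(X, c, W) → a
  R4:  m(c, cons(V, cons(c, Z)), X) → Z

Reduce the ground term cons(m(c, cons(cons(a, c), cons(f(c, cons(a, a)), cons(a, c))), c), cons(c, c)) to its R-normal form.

1. cons(m(c, cons(cons(a, c), cons(f(c, cons(a, a)), cons(a, c))), c), cons(c, c))  →  cons(m(c, cons(cons(a, c), cons(c, cons(a, c))), c), cons(c, c))   [R1 at 1.2.2.1]
2. cons(m(c, cons(cons(a, c), cons(c, cons(a, c))), c), cons(c, c))  →  cons(cons(a, c), cons(c, c))   [R4 at 1]

cons(cons(a, c), cons(c, c))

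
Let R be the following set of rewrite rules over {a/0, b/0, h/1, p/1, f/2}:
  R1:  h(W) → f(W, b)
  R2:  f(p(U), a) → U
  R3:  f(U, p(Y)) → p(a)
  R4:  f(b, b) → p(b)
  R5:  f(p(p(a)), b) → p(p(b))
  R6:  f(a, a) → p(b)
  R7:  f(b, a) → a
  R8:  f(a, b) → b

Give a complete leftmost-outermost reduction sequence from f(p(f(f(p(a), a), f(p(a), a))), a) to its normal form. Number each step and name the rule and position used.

p(b)

1. f(p(f(f(p(a), a), f(p(a), a))), a)  →  f(f(p(a), a), f(p(a), a))   [R2 at ε]
2. f(f(p(a), a), f(p(a), a))  →  f(a, f(p(a), a))   [R2 at 1]
3. f(a, f(p(a), a))  →  f(a, a)   [R2 at 2]
4. f(a, a)  →  p(b)   [R6 at ε]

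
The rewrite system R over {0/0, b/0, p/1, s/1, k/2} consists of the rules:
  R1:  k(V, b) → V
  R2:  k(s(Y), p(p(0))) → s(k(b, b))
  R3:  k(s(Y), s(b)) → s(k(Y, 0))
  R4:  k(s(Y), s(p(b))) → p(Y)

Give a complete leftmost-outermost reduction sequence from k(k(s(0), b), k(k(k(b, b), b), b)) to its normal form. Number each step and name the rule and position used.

s(0)

1. k(k(s(0), b), k(k(k(b, b), b), b))  →  k(s(0), k(k(k(b, b), b), b))   [R1 at 1]
2. k(s(0), k(k(k(b, b), b), b))  →  k(s(0), k(k(b, b), b))   [R1 at 2]
3. k(s(0), k(k(b, b), b))  →  k(s(0), k(b, b))   [R1 at 2]
4. k(s(0), k(b, b))  →  k(s(0), b)   [R1 at 2]
5. k(s(0), b)  →  s(0)   [R1 at ε]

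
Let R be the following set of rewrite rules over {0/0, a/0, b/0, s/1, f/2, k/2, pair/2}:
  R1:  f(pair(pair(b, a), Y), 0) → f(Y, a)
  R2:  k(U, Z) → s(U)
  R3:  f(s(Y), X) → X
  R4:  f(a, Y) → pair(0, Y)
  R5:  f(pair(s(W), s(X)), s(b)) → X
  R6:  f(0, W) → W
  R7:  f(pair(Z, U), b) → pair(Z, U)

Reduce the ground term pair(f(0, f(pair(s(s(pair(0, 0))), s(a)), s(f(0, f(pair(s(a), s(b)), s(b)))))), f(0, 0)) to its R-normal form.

pair(a, 0)

1. pair(f(0, f(pair(s(s(pair(0, 0))), s(a)), s(f(0, f(pair(s(a), s(b)), s(b)))))), f(0, 0))  →  pair(f(pair(s(s(pair(0, 0))), s(a)), s(f(0, f(pair(s(a), s(b)), s(b))))), f(0, 0))   [R6 at 1]
2. pair(f(pair(s(s(pair(0, 0))), s(a)), s(f(0, f(pair(s(a), s(b)), s(b))))), f(0, 0))  →  pair(f(pair(s(s(pair(0, 0))), s(a)), s(f(pair(s(a), s(b)), s(b)))), f(0, 0))   [R6 at 1.2.1]
3. pair(f(pair(s(s(pair(0, 0))), s(a)), s(f(pair(s(a), s(b)), s(b)))), f(0, 0))  →  pair(f(pair(s(s(pair(0, 0))), s(a)), s(b)), f(0, 0))   [R5 at 1.2.1]
4. pair(f(pair(s(s(pair(0, 0))), s(a)), s(b)), f(0, 0))  →  pair(a, f(0, 0))   [R5 at 1]
5. pair(a, f(0, 0))  →  pair(a, 0)   [R6 at 2]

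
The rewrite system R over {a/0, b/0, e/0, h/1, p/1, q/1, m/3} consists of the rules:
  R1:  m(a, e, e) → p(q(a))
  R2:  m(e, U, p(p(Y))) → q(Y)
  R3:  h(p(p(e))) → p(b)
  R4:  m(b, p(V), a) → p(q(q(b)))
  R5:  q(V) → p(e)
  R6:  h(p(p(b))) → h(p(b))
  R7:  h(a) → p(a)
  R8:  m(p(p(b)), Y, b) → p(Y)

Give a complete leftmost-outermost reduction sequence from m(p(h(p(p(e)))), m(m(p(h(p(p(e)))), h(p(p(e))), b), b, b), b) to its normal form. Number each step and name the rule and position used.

1. m(p(h(p(p(e)))), m(m(p(h(p(p(e)))), h(p(p(e))), b), b, b), b)  →  m(p(p(b)), m(m(p(h(p(p(e)))), h(p(p(e))), b), b, b), b)   [R3 at 1.1]
2. m(p(p(b)), m(m(p(h(p(p(e)))), h(p(p(e))), b), b, b), b)  →  p(m(m(p(h(p(p(e)))), h(p(p(e))), b), b, b))   [R8 at ε]
3. p(m(m(p(h(p(p(e)))), h(p(p(e))), b), b, b))  →  p(m(m(p(p(b)), h(p(p(e))), b), b, b))   [R3 at 1.1.1.1]
4. p(m(m(p(p(b)), h(p(p(e))), b), b, b))  →  p(m(p(h(p(p(e)))), b, b))   [R8 at 1.1]
5. p(m(p(h(p(p(e)))), b, b))  →  p(m(p(p(b)), b, b))   [R3 at 1.1.1]
6. p(m(p(p(b)), b, b))  →  p(p(b))   [R8 at 1]

p(p(b))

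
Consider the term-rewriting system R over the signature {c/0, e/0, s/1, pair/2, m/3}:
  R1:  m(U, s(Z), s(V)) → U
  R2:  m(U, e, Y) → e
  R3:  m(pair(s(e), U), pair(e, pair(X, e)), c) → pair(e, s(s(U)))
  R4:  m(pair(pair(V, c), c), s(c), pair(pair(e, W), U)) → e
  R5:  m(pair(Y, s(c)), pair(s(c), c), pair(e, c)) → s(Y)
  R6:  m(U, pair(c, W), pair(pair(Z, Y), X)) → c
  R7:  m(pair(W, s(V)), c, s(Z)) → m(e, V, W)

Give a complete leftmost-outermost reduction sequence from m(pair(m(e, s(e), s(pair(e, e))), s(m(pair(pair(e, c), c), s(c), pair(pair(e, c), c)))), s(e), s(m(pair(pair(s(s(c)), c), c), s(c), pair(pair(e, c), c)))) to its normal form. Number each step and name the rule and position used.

pair(e, s(e))

1. m(pair(m(e, s(e), s(pair(e, e))), s(m(pair(pair(e, c), c), s(c), pair(pair(e, c), c)))), s(e), s(m(pair(pair(s(s(c)), c), c), s(c), pair(pair(e, c), c))))  →  pair(m(e, s(e), s(pair(e, e))), s(m(pair(pair(e, c), c), s(c), pair(pair(e, c), c))))   [R1 at ε]
2. pair(m(e, s(e), s(pair(e, e))), s(m(pair(pair(e, c), c), s(c), pair(pair(e, c), c))))  →  pair(e, s(m(pair(pair(e, c), c), s(c), pair(pair(e, c), c))))   [R1 at 1]
3. pair(e, s(m(pair(pair(e, c), c), s(c), pair(pair(e, c), c))))  →  pair(e, s(e))   [R4 at 2.1]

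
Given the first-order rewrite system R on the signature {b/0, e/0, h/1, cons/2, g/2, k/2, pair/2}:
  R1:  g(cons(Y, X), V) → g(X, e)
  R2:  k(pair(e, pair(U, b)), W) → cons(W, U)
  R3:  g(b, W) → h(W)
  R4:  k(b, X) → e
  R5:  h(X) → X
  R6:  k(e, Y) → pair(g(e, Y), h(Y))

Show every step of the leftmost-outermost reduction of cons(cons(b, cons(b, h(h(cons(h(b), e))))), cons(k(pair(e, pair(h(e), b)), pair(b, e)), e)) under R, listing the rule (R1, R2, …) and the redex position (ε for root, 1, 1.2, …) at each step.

cons(cons(b, cons(b, cons(b, e))), cons(cons(pair(b, e), e), e))

1. cons(cons(b, cons(b, h(h(cons(h(b), e))))), cons(k(pair(e, pair(h(e), b)), pair(b, e)), e))  →  cons(cons(b, cons(b, h(cons(h(b), e)))), cons(k(pair(e, pair(h(e), b)), pair(b, e)), e))   [R5 at 1.2.2]
2. cons(cons(b, cons(b, h(cons(h(b), e)))), cons(k(pair(e, pair(h(e), b)), pair(b, e)), e))  →  cons(cons(b, cons(b, cons(h(b), e))), cons(k(pair(e, pair(h(e), b)), pair(b, e)), e))   [R5 at 1.2.2]
3. cons(cons(b, cons(b, cons(h(b), e))), cons(k(pair(e, pair(h(e), b)), pair(b, e)), e))  →  cons(cons(b, cons(b, cons(b, e))), cons(k(pair(e, pair(h(e), b)), pair(b, e)), e))   [R5 at 1.2.2.1]
4. cons(cons(b, cons(b, cons(b, e))), cons(k(pair(e, pair(h(e), b)), pair(b, e)), e))  →  cons(cons(b, cons(b, cons(b, e))), cons(cons(pair(b, e), h(e)), e))   [R2 at 2.1]
5. cons(cons(b, cons(b, cons(b, e))), cons(cons(pair(b, e), h(e)), e))  →  cons(cons(b, cons(b, cons(b, e))), cons(cons(pair(b, e), e), e))   [R5 at 2.1.2]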